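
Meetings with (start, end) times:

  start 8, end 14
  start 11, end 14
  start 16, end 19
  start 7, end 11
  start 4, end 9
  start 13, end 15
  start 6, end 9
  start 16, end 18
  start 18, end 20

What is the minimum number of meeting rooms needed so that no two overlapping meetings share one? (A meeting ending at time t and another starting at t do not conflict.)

4

Count concurrent intervals with a sweep; the peak is the room count.
Events (time:±→running): 4:+→1 6:+→2 7:+→3 8:+→4 … peak 4.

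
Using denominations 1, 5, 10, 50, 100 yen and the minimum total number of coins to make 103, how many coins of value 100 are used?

1

Use the largest denomination that fits, subtract, and repeat.
103 − 1×100→3 − 3×1→0
Count of 100: 1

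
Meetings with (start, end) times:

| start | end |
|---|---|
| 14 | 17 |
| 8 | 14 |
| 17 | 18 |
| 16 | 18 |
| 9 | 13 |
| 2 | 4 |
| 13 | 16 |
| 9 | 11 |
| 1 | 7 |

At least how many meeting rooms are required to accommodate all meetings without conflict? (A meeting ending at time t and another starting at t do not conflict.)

starts: [1, 2, 8, 9, 9, 13, 14, 16, 17]
ends:   [4, 7, 11, 13, 14, 16, 17, 18, 18]
s1→1 s2→2 e4→1 e7→0 s8→1 s9→2 s9→3  — peak 3.

3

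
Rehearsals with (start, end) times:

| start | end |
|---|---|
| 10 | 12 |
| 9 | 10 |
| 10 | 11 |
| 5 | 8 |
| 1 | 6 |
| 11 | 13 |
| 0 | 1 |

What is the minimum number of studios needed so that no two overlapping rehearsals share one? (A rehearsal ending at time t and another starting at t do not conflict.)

The answer is the maximum number of intervals overlapping at any instant.
starts: [0, 1, 5, 9, 10, 10, 11]
ends:   [1, 6, 8, 10, 11, 12, 13]
s0→1 e1→0 s1→1 s5→2  — peak 2.

2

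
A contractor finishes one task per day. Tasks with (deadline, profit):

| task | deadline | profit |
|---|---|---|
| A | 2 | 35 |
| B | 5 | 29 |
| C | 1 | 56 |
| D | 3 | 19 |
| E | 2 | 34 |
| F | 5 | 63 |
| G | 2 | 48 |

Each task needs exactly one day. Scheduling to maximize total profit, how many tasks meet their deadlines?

Profit order: F=63 C=56 G=48 A=35 E=34 B=29 D=19
Assign: F→slot 5, C→slot 1, G→slot 2, A skipped, E skipped, B→slot 4, D→slot 3.
Slots: [1:C] [2:G] [3:D] [4:B] [5:F]
5 of 7 scheduled.

5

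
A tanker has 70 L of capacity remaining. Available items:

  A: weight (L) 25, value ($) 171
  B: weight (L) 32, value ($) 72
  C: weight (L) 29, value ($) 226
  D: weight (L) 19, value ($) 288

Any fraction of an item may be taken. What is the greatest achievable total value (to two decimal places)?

664.48

Greedy by value/weight ratio, highest first.
Ratios (sorted): D 15.16, C 7.79, A 6.84, B 2.25
take D (19 @ 288); take C (29 @ 226); take 22/25 of A → 150.48. Capacity used 70/70.
Total value = 664.48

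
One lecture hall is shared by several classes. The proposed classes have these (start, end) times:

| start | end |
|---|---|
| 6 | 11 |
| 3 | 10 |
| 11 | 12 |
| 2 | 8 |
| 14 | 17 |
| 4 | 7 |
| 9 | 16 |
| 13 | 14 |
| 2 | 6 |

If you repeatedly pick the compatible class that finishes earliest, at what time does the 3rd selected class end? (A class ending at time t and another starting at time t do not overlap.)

Sorted by end: (2,6)  (4,7)  (2,8)  (3,10)  (6,11)  (11,12)  (13,14)  (9,16)  (14,17)
take (2,6); skip (2,8); take (6,11); take (11,12); take (13,14); take (14,17).
Selected: (2,6) (6,11) (11,12) (13,14) (14,17)

12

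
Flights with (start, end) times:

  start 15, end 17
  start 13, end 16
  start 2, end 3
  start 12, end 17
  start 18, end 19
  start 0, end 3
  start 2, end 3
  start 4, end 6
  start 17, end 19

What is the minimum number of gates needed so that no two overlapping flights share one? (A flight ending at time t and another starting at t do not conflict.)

3

Count concurrent intervals with a sweep; the peak is the room count.
Events (time:±→running): 0:+→1 2:+→2 2:+→3 … peak 3.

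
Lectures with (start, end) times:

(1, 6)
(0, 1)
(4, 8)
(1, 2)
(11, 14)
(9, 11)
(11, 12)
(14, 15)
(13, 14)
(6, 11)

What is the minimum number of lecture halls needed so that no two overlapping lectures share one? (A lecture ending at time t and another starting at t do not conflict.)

2

Count concurrent intervals with a sweep; the peak is the room count.
starts: [0, 1, 1, 4, 6, 9, 11, 11, 13, 14]
ends:   [1, 2, 6, 8, 11, 11, 12, 14, 14, 15]
s0→1 e1→0 s1→1 s1→2  — peak 2.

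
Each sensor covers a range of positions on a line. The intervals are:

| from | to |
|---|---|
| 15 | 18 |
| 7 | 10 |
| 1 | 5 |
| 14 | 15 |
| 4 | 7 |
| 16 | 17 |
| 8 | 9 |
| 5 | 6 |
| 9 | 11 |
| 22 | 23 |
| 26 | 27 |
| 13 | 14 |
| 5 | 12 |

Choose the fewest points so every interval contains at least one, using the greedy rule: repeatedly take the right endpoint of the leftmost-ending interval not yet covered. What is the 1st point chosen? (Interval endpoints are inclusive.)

By right end: [1,5]  [5,6]  [4,7]  [8,9]  [7,10]  [9,11]  [5,12]  [13,14]  [14,15]  [16,17]  [15,18]  [22,23]  [26,27]
[1,5] uncovered → point at 5; [8,9] uncovered → point at 9; [13,14] uncovered → point at 14; [16,17] uncovered → point at 17; [22,23] uncovered → point at 23; [26,27] uncovered → point at 27.
Points: 5, 9, 14, 17, 23, 27 (6 total).

5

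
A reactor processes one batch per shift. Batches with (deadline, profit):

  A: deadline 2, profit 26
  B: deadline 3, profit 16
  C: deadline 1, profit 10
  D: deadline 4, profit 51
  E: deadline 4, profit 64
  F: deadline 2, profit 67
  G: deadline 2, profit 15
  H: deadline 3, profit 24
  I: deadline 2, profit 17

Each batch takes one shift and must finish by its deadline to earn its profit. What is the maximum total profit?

208

Take jobs in profit order; each goes to the latest open slot no later than its deadline.
Profit order: F=67 E=64 D=51 A=26 H=24 I=17 B=16 G=15 C=10
Assign: F→slot 2, E→slot 4, D→slot 3, A→slot 1, H skipped, I skipped, B skipped, G skipped, C skipped.
Slots: [1:A] [2:F] [3:D] [4:E]
Profit = 26 + 67 + 51 + 64 = 208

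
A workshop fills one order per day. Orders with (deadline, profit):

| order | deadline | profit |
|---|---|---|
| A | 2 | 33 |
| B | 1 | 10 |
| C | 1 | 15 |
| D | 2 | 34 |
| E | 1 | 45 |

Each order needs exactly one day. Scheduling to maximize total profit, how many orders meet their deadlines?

Sort by profit descending; place each in the latest free slot ≤ its deadline.
By profit: E(d1,45), D(d2,34), A(d2,33), C(d1,15), B(d1,10)
E→slot 1; D→slot 2; A skipped; C skipped; B skipped.
2 of 5 scheduled.

2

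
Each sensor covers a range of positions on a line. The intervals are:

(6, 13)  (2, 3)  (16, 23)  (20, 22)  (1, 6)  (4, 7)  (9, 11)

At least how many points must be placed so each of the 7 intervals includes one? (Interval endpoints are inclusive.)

4

Process intervals by earliest right end; each time one isn't hit yet, stab at its right endpoint.
By right end: [2,3]  [1,6]  [4,7]  [9,11]  [6,13]  [20,22]  [16,23]
[2,3] uncovered → point at 3; [4,7] uncovered → point at 7; [9,11] uncovered → point at 11; [20,22] uncovered → point at 22.
Points: 3, 7, 11, 22 (4 total).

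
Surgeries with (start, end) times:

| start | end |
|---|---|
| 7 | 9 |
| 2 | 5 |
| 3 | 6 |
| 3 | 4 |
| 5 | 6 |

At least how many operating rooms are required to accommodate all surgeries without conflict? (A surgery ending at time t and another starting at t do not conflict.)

3

Count concurrent intervals with a sweep; the peak is the room count.
starts: [2, 3, 3, 5, 7]
ends:   [4, 5, 6, 6, 9]
s2→1 s3→2 s3→3  — peak 3.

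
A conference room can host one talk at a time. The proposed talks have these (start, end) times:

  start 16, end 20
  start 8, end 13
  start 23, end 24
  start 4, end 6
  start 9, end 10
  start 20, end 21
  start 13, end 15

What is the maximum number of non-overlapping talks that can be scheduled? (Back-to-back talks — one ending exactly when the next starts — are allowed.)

Sort by end time and greedily take each interval whose start is ≥ the last chosen end.
By end time: (4,6), (9,10), (8,13), (13,15), (16,20), (20,21), (23,24).
Pick (4,6); next start ≥ 6 → (9,10); next start ≥ 10 → (13,15); next start ≥ 15 → (16,20); next start ≥ 20 → (20,21); next start ≥ 21 → (23,24).
Selected 6 talks.

6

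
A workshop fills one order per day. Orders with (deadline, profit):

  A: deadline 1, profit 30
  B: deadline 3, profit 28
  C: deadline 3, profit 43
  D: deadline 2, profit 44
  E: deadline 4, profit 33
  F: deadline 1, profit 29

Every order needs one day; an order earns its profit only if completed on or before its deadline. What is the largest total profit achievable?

150

Sort by profit descending; place each in the latest free slot ≤ its deadline.
Profit order: D=44 C=43 E=33 A=30 F=29 B=28
Assign: D→slot 2, C→slot 3, E→slot 4, A→slot 1, F skipped, B skipped.
Slots: [1:A] [2:D] [3:C] [4:E]
Profit = 30 + 44 + 43 + 33 = 150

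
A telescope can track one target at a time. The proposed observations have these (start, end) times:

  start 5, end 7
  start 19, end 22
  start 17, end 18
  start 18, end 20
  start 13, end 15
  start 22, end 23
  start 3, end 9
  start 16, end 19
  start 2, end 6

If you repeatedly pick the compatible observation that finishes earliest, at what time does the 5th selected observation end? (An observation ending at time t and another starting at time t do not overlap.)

By end time: (2,6), (5,7), (3,9), (13,15), (17,18), (16,19), (18,20), (19,22), (22,23).
Pick (2,6); next start ≥ 6 → (13,15); next start ≥ 15 → (17,18); next start ≥ 18 → (18,20); next start ≥ 20 → (22,23).
Selected: (2,6) (13,15) (17,18) (18,20) (22,23)

23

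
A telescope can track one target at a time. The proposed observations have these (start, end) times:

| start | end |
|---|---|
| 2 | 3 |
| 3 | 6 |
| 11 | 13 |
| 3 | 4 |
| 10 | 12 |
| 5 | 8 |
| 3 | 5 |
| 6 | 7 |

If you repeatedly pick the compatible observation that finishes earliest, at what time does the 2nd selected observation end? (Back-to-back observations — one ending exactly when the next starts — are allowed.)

4

By end time: (2,3), (3,4), (3,5), (3,6), (6,7), (5,8), (10,12), (11,13).
Pick (2,3); next start ≥ 3 → (3,4); next start ≥ 4 → (6,7); next start ≥ 7 → (10,12).
Selected: (2,3) (3,4) (6,7) (10,12)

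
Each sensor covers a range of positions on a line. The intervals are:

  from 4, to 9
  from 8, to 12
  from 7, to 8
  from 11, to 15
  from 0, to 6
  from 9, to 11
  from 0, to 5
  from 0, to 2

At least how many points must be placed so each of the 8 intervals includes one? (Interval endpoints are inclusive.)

3

Sort by right endpoint; whenever an interval is uncovered, place a point at its right end.
Sorted: [0,2] [0,5] [0,6] [7,8] [4,9] [9,11] [8,12] [11,15]
{[0,2],[0,5],[0,6]} hit by 2; {[7,8],[4,9]} hit by 8; {[9,11],[8,12],[11,15]} hit by 11.
Points: 2, 8, 11 (3 total).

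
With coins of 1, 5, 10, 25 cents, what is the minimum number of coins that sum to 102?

6

Greedy: take as many of the largest coin as possible, then repeat with the remainder.
102 − 4×25→2 − 2×1→0
Total coins = 4 + 2 = 6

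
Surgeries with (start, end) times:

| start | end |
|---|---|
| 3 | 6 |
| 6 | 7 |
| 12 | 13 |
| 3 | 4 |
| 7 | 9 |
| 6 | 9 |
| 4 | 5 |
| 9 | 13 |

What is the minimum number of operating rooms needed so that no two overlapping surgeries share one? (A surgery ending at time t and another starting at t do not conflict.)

The answer is the maximum number of intervals overlapping at any instant.
Events (time:±→running): 3:+→1 3:+→2 … peak 2.

2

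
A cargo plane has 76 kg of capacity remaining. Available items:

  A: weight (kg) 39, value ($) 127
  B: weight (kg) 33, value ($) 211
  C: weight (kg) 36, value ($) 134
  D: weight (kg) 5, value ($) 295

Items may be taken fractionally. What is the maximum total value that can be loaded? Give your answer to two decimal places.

646.51

Order: D (295/5=59.00) > B (211/33=6.39) > C (134/36=3.72) > A (127/39=3.26)
Fill: take D (5 @ 295) → take B (33 @ 211) → take C (36 @ 134) → take 2/39 of A → 6.51; 76/76 used.
Total value = 646.51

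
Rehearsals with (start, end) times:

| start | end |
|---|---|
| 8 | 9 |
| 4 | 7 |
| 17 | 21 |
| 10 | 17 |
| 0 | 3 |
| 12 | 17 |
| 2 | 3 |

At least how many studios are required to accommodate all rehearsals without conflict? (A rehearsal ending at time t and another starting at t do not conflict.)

The answer is the maximum number of intervals overlapping at any instant.
Events (time:±→running): 0:+→1 2:+→2 … peak 2.

2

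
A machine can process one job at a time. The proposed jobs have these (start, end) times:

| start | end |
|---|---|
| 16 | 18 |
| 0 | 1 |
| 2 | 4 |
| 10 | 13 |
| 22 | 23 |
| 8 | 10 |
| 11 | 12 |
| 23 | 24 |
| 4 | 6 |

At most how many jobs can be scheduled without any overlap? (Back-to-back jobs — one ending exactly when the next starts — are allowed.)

Order by finish time; keep every interval that doesn't clash with the previous kept one.
By end time: (0,1), (2,4), (4,6), (8,10), (11,12), (10,13), (16,18), (22,23), (23,24).
Pick (0,1); next start ≥ 1 → (2,4); next start ≥ 4 → (4,6); next start ≥ 6 → (8,10); next start ≥ 10 → (11,12); next start ≥ 12 → (16,18); next start ≥ 18 → (22,23); next start ≥ 23 → (23,24).
Selected 8 jobs.

8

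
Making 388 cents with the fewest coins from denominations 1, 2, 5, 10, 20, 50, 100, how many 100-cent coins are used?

3

388 = 3×100 + 1×50 + 1×20 + 1×10 + 1×5 + 1×2 + 1×1
Count of 100: 3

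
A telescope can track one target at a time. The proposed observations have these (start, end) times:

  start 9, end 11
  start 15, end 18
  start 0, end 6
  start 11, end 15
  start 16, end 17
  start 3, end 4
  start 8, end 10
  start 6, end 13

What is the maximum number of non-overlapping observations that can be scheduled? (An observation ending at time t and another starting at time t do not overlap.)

4

Sort by end time and greedily take each interval whose start is ≥ the last chosen end.
Sorted by end: (3,4)  (0,6)  (8,10)  (9,11)  (6,13)  (11,15)  (16,17)  (15,18)
take (3,4); take (8,10); skip (6,13); take (11,15); take (16,17).
Selected 4 observations.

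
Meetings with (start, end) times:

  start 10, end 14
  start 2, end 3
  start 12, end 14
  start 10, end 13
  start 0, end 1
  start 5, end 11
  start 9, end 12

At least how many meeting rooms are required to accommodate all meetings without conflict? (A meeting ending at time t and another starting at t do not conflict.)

4

Events (time:±→running): 0:+→1 1:-→0 2:+→1 3:-→0 5:+→1 9:+→2 10:+→3 10:+→4 … peak 4.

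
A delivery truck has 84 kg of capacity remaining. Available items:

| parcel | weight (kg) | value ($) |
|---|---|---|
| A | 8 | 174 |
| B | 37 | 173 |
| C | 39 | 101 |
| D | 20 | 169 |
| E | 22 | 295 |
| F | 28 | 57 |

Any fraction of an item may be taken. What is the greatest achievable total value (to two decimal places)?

796.97

Sort by value per unit weight and fill in that order.
Ratios (sorted): A 21.75, E 13.41, D 8.45, B 4.68, C 2.59, F 2.04
take A (8 @ 174); take E (22 @ 295); take D (20 @ 169); take 34/37 of B → 158.97. Capacity used 84/84.
Total value = 796.97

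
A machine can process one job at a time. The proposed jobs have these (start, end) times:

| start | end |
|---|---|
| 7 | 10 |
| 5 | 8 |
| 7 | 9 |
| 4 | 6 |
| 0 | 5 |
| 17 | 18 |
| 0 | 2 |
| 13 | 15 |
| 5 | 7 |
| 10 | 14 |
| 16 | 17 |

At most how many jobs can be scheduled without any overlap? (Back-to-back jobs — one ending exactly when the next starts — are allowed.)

6

Sort by end time and greedily take each interval whose start is ≥ the last chosen end.
Sorted by end: (0,2)  (0,5)  (4,6)  (5,7)  (5,8)  (7,9)  (7,10)  (10,14)  (13,15)  (16,17)  (17,18)
take (0,2); take (4,6); skip (5,8); take (7,9); take (10,14); skip (13,15); take (16,17); take (17,18).
Selected 6 jobs.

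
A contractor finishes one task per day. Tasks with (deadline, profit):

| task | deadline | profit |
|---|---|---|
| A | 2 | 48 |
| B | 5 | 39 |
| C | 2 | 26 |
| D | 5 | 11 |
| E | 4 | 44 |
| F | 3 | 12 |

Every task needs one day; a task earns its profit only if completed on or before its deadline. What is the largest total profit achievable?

Profit order: A=48 E=44 B=39 C=26 F=12 D=11
Assign: A→slot 2, E→slot 4, B→slot 5, C→slot 1, F→slot 3, D skipped.
Slots: [1:C] [2:A] [3:F] [4:E] [5:B]
Profit = 26 + 48 + 12 + 44 + 39 = 169

169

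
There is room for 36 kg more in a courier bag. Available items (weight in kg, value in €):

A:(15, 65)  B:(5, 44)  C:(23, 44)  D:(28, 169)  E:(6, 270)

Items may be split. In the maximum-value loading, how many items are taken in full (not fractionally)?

Sort by value per unit weight and fill in that order.
Order: E (270/6=45.00) > B (44/5=8.80) > D (169/28=6.04) > A (65/15=4.33) > C (44/23=1.91)
Fill: take E (6 @ 270) → take B (5 @ 44) → take 25/28 of D → 150.89; 36/36 used.
2 item(s) taken whole; one partial (take 25/28 of D).

2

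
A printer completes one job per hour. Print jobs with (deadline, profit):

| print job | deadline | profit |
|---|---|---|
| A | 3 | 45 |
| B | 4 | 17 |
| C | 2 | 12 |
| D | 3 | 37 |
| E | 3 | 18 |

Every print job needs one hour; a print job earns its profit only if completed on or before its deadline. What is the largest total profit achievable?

117

Profit order: A=45 D=37 E=18 B=17 C=12
Assign: A→slot 3, D→slot 2, E→slot 1, B→slot 4, C skipped.
Slots: [1:E] [2:D] [3:A] [4:B]
Profit = 18 + 37 + 45 + 17 = 117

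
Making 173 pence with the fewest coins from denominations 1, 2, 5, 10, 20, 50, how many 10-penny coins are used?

Use the largest denomination that fits, subtract, and repeat.
173 = 3×50 + 1×20 + 1×2 + 1×1
Count of 10: 0

0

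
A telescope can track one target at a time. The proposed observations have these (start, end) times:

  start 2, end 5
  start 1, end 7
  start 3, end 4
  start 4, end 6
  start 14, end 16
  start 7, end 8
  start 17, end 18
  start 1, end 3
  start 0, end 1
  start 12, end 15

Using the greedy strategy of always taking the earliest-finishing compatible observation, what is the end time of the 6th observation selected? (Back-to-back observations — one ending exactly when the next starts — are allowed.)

Sort by end time and greedily take each interval whose start is ≥ the last chosen end.
Sorted by end: (0,1)  (1,3)  (3,4)  (2,5)  (4,6)  (1,7)  (7,8)  (12,15)  (14,16)  (17,18)
take (0,1); take (1,3); take (3,4); take (4,6); skip (1,7); take (7,8); take (12,15); take (17,18).
Selected: (0,1) (1,3) (3,4) (4,6) (7,8) (12,15) (17,18)

15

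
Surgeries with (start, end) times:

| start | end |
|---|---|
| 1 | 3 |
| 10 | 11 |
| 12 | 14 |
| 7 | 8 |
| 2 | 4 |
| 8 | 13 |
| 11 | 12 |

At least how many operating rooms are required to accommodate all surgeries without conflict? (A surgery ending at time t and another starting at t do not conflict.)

2

The answer is the maximum number of intervals overlapping at any instant.
starts: [1, 2, 7, 8, 10, 11, 12]
ends:   [3, 4, 8, 11, 12, 13, 14]
s1→1 s2→2  — peak 2.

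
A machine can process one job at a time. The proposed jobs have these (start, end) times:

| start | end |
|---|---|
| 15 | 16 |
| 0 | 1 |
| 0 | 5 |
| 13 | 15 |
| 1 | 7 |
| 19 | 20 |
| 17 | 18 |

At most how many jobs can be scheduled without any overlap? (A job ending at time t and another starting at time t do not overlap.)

By end time: (0,1), (0,5), (1,7), (13,15), (15,16), (17,18), (19,20).
Pick (0,1); next start ≥ 1 → (1,7); next start ≥ 7 → (13,15); next start ≥ 15 → (15,16); next start ≥ 16 → (17,18); next start ≥ 18 → (19,20).
Selected 6 jobs.

6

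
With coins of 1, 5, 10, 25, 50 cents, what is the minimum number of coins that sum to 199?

10

199 = 3×50 + 1×25 + 2×10 + 4×1
Total coins = 3 + 1 + 2 + 4 = 10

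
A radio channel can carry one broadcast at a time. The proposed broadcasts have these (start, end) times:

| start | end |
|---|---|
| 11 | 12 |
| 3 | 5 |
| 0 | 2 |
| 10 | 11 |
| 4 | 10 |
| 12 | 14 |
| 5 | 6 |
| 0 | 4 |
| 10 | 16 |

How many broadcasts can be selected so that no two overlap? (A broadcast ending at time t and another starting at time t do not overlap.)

6

By end time: (0,2), (0,4), (3,5), (5,6), (4,10), (10,11), (11,12), (12,14), (10,16).
Pick (0,2); next start ≥ 2 → (3,5); next start ≥ 5 → (5,6); next start ≥ 6 → (10,11); next start ≥ 11 → (11,12); next start ≥ 12 → (12,14).
Selected 6 broadcasts.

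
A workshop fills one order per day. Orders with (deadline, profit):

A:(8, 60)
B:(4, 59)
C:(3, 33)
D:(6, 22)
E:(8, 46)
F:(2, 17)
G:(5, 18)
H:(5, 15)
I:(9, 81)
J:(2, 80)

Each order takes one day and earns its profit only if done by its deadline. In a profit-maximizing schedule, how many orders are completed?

9

By profit: I(d9,81), J(d2,80), A(d8,60), B(d4,59), E(d8,46), C(d3,33), D(d6,22), G(d5,18), F(d2,17), H(d5,15)
I→slot 9; J→slot 2; A→slot 8; B→slot 4; E→slot 7; C→slot 3; D→slot 6; G→slot 5; F→slot 1; H skipped.
9 of 10 scheduled.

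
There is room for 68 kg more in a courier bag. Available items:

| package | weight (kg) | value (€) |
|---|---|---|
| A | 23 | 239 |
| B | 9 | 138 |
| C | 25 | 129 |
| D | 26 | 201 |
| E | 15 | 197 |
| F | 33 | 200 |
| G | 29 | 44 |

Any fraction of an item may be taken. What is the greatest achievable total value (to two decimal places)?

Order: B (138/9=15.33) > E (197/15=13.13) > A (239/23=10.39) > D (201/26=7.73) > F (200/33=6.06) > C (129/25=5.16) > G (44/29=1.52)
Fill: take B (9 @ 138) → take E (15 @ 197) → take A (23 @ 239) → take 21/26 of D → 162.35; 68/68 used.
Total value = 736.35

736.35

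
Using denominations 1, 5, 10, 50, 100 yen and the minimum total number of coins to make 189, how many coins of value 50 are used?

Greedy: take as many of the largest coin as possible, then repeat with the remainder.
189 − 1×100→89 − 1×50→39 − 3×10→9 − 1×5→4 − 4×1→0
Count of 50: 1

1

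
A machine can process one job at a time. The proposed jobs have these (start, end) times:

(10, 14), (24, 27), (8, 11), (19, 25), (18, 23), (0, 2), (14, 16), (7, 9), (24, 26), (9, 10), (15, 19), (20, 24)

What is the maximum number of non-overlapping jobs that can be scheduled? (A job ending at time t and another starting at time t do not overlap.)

Order by finish time; keep every interval that doesn't clash with the previous kept one.
By end time: (0,2), (7,9), (9,10), (8,11), (10,14), (14,16), (15,19), (18,23), (20,24), (19,25), (24,26), (24,27).
Pick (0,2); next start ≥ 2 → (7,9); next start ≥ 9 → (9,10); next start ≥ 10 → (10,14); next start ≥ 14 → (14,16); next start ≥ 16 → (18,23); next start ≥ 23 → (24,26).
Selected 7 jobs.

7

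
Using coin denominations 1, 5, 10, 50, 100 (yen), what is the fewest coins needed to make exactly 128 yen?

128 = 1×100 + 2×10 + 1×5 + 3×1
Total coins = 1 + 2 + 1 + 3 = 7

7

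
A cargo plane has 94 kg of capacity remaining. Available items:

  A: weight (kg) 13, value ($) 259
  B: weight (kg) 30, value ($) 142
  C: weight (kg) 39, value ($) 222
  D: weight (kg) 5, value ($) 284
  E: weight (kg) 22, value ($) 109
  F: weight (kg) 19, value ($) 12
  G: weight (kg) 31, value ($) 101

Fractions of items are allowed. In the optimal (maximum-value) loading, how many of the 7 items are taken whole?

4

Sort by value per unit weight and fill in that order.
Order: D (284/5=56.80) > A (259/13=19.92) > C (222/39=5.69) > E (109/22=4.95) > B (142/30=4.73) > G (101/31=3.26) > F (12/19=0.63)
Fill: take D (5 @ 284) → take A (13 @ 259) → take C (39 @ 222) → take E (22 @ 109) → take 15/30 of B → 71.00; 94/94 used.
4 item(s) taken whole; one partial (take 15/30 of B).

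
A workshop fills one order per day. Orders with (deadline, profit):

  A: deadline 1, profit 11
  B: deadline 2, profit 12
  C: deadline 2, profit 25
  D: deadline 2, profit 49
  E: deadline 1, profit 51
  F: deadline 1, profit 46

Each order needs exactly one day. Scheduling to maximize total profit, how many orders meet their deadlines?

2

By profit: E(d1,51), D(d2,49), F(d1,46), C(d2,25), B(d2,12), A(d1,11)
E→slot 1; D→slot 2; F skipped; C skipped; B skipped; A skipped.
2 of 6 scheduled.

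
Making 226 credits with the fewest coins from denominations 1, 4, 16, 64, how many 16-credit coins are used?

Use the largest denomination that fits, subtract, and repeat.
226 − 3×64→34 − 2×16→2 − 2×1→0
Count of 16: 2

2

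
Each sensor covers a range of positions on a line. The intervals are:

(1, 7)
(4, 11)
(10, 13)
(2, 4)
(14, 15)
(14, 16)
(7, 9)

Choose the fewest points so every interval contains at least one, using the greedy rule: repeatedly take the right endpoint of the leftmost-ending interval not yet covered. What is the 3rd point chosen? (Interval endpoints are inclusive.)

Process intervals by earliest right end; each time one isn't hit yet, stab at its right endpoint.
Sorted: [2,4] [1,7] [7,9] [4,11] [10,13] [14,15] [14,16]
{[2,4],[1,7]} hit by 4; {[7,9],[4,11]} hit by 9; {[10,13]} hit by 13; {[14,15],[14,16]} hit by 15.
Points: 4, 9, 13, 15 (4 total).

13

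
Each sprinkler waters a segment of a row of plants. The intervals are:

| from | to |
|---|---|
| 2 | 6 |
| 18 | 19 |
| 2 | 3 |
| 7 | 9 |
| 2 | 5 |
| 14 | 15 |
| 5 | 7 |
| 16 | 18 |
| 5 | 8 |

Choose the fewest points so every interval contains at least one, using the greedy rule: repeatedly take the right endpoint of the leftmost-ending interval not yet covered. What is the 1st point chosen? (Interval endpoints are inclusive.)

Sort by right endpoint; whenever an interval is uncovered, place a point at its right end.
By right end: [2,3]  [2,5]  [2,6]  [5,7]  [5,8]  [7,9]  [14,15]  [16,18]  [18,19]
[2,3] uncovered → point at 3; [5,7] uncovered → point at 7; [14,15] uncovered → point at 15; [16,18] uncovered → point at 18.
Points: 3, 7, 15, 18 (4 total).

3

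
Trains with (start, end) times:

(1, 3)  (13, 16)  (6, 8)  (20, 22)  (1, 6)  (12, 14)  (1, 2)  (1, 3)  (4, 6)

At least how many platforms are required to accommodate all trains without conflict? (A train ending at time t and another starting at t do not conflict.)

Count concurrent intervals with a sweep; the peak is the room count.
Events (time:±→running): 1:+→1 1:+→2 1:+→3 1:+→4 … peak 4.

4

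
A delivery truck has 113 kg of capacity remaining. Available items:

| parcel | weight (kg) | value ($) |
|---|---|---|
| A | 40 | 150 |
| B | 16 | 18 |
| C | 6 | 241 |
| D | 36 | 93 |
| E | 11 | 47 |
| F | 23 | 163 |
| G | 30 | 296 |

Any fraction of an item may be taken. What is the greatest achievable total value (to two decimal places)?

Sort by value per unit weight and fill in that order.
Ratios (sorted): C 40.17, G 9.87, F 7.09, E 4.27, A 3.75, D 2.58, B 1.12
take C (6 @ 241); take G (30 @ 296); take F (23 @ 163); take E (11 @ 47); take A (40 @ 150); take 3/36 of D → 7.75. Capacity used 113/113.
Total value = 904.75

904.75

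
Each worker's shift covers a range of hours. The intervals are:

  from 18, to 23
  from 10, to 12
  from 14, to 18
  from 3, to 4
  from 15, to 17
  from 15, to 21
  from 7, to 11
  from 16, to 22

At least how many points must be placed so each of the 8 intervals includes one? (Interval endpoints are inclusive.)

4

Sorted: [3,4] [7,11] [10,12] [15,17] [14,18] [15,21] [16,22] [18,23]
{[3,4]} hit by 4; {[7,11],[10,12]} hit by 11; {[15,17],[14,18],[15,21],[16,22]} hit by 17; {[18,23]} hit by 23.
Points: 4, 11, 17, 23 (4 total).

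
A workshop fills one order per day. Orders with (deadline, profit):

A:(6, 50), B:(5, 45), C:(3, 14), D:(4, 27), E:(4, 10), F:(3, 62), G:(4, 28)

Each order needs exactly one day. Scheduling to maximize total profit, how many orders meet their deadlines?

6

Sort by profit descending; place each in the latest free slot ≤ its deadline.
By profit: F(d3,62), A(d6,50), B(d5,45), G(d4,28), D(d4,27), C(d3,14), E(d4,10)
F→slot 3; A→slot 6; B→slot 5; G→slot 4; D→slot 2; C→slot 1; E skipped.
6 of 7 scheduled.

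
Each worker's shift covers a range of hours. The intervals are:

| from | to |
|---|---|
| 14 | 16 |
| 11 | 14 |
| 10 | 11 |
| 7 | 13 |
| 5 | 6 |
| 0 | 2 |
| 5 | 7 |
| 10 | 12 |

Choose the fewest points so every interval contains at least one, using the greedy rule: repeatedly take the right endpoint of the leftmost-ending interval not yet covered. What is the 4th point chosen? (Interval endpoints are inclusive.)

16

Process intervals by earliest right end; each time one isn't hit yet, stab at its right endpoint.
By right end: [0,2]  [5,6]  [5,7]  [10,11]  [10,12]  [7,13]  [11,14]  [14,16]
[0,2] uncovered → point at 2; [5,6] uncovered → point at 6; [10,11] uncovered → point at 11; [14,16] uncovered → point at 16.
Points: 2, 6, 11, 16 (4 total).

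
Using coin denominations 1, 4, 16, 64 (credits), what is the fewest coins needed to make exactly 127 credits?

10

127 = 1×64 + 3×16 + 3×4 + 3×1
Total coins = 1 + 3 + 3 + 3 = 10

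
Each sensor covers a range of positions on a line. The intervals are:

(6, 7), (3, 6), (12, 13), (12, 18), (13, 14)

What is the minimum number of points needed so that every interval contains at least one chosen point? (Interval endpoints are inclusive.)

Process intervals by earliest right end; each time one isn't hit yet, stab at its right endpoint.
Sorted: [3,6] [6,7] [12,13] [13,14] [12,18]
{[3,6],[6,7]} hit by 6; {[12,13],[13,14],[12,18]} hit by 13.
Points: 6, 13 (2 total).

2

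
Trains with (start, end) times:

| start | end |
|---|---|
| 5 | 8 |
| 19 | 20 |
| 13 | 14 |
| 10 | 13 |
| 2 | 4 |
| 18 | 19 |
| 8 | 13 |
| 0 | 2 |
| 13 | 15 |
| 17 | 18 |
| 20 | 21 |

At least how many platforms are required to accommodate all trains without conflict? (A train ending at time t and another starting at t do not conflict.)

Count concurrent intervals with a sweep; the peak is the room count.
Events (time:±→running): 0:+→1 2:-→0 2:+→1 4:-→0 5:+→1 8:-→0 8:+→1 10:+→2 … peak 2.

2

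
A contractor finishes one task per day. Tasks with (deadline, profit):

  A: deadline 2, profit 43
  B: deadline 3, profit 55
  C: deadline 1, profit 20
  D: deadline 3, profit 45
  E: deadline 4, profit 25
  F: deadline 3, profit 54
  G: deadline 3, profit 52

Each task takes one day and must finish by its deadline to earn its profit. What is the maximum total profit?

186

By profit: B(d3,55), F(d3,54), G(d3,52), D(d3,45), A(d2,43), E(d4,25), C(d1,20)
B→slot 3; F→slot 2; G→slot 1; D skipped; A skipped; E→slot 4; C skipped.
Profit = 52 + 54 + 55 + 25 = 186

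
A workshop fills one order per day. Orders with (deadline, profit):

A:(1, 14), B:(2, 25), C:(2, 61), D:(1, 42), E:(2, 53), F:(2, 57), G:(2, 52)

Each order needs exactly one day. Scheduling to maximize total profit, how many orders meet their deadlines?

2

Sort by profit descending; place each in the latest free slot ≤ its deadline.
Profit order: C=61 F=57 E=53 G=52 D=42 B=25 A=14
Assign: C→slot 2, F→slot 1, E skipped, G skipped, D skipped, B skipped, A skipped.
Slots: [1:F] [2:C]
2 of 7 scheduled.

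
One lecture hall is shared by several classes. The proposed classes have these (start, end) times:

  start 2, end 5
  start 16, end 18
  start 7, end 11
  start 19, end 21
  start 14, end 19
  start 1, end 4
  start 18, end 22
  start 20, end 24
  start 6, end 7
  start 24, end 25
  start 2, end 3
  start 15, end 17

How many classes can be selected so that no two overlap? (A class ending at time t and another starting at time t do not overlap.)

6

By end time: (2,3), (1,4), (2,5), (6,7), (7,11), (15,17), (16,18), (14,19), (19,21), (18,22), (20,24), (24,25).
Pick (2,3); next start ≥ 3 → (6,7); next start ≥ 7 → (7,11); next start ≥ 11 → (15,17); next start ≥ 17 → (19,21); next start ≥ 21 → (24,25).
Selected 6 classes.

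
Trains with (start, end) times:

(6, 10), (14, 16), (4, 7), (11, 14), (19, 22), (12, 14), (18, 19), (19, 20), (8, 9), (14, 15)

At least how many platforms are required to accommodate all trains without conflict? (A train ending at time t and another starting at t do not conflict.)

Events (time:±→running): 4:+→1 6:+→2 … peak 2.

2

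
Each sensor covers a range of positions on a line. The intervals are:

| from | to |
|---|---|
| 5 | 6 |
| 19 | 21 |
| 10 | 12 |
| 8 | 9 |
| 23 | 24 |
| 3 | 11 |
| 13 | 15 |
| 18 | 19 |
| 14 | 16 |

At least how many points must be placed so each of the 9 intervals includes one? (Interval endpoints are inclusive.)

Sorted: [5,6] [8,9] [3,11] [10,12] [13,15] [14,16] [18,19] [19,21] [23,24]
{[5,6]} hit by 6; {[8,9],[3,11]} hit by 9; {[10,12]} hit by 12; {[13,15],[14,16]} hit by 15; {[18,19],[19,21]} hit by 19; {[23,24]} hit by 24.
Points: 6, 9, 12, 15, 19, 24 (6 total).

6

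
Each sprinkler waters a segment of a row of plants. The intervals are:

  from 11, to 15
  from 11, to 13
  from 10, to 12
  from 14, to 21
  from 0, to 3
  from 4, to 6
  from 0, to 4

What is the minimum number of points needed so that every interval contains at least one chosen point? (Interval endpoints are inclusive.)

Process intervals by earliest right end; each time one isn't hit yet, stab at its right endpoint.
Sorted: [0,3] [0,4] [4,6] [10,12] [11,13] [11,15] [14,21]
{[0,3],[0,4]} hit by 3; {[4,6]} hit by 6; {[10,12],[11,13],[11,15]} hit by 12; {[14,21]} hit by 21.
Points: 3, 6, 12, 21 (4 total).

4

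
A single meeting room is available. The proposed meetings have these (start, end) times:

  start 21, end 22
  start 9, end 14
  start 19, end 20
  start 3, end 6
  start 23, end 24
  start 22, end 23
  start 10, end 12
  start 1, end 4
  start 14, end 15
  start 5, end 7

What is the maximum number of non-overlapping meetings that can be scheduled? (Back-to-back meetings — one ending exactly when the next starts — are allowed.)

8

Greedy by earliest finish: after sorting by end time, pick each interval compatible with the last pick.
By end time: (1,4), (3,6), (5,7), (10,12), (9,14), (14,15), (19,20), (21,22), (22,23), (23,24).
Pick (1,4); next start ≥ 4 → (5,7); next start ≥ 7 → (10,12); next start ≥ 12 → (14,15); next start ≥ 15 → (19,20); next start ≥ 20 → (21,22); next start ≥ 22 → (22,23); next start ≥ 23 → (23,24).
Selected 8 meetings.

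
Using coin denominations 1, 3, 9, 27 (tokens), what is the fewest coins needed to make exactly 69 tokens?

5

Use the largest denomination that fits, subtract, and repeat.
69 = 2×27 + 1×9 + 2×3
Total coins = 2 + 1 + 2 = 5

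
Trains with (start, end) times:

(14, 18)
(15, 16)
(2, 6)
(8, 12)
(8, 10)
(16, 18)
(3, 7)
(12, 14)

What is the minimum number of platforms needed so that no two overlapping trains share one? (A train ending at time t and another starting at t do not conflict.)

starts: [2, 3, 8, 8, 12, 14, 15, 16]
ends:   [6, 7, 10, 12, 14, 16, 18, 18]
s2→1 s3→2  — peak 2.

2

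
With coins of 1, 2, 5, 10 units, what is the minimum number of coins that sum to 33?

Greedy: take as many of the largest coin as possible, then repeat with the remainder.
33 − 3×10→3 − 1×2→1 − 1×1→0
Total coins = 3 + 1 + 1 = 5

5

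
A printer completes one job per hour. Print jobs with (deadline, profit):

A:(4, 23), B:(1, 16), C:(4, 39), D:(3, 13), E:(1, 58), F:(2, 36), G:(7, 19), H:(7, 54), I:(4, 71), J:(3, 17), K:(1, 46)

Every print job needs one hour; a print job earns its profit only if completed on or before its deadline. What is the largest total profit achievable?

Take jobs in profit order; each goes to the latest open slot no later than its deadline.
By profit: I(d4,71), E(d1,58), H(d7,54), K(d1,46), C(d4,39), F(d2,36), A(d4,23), G(d7,19), J(d3,17), B(d1,16), D(d3,13)
I→slot 4; E→slot 1; H→slot 7; K skipped; C→slot 3; F→slot 2; A skipped; G→slot 6; J skipped; B skipped; D skipped.
Profit = 58 + 36 + 39 + 71 + 19 + 54 = 277

277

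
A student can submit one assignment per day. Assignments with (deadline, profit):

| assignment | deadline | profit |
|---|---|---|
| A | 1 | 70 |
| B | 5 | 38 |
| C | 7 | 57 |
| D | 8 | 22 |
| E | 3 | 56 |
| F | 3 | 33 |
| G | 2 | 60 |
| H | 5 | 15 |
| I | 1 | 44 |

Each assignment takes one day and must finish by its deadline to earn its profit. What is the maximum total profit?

318

By profit: A(d1,70), G(d2,60), C(d7,57), E(d3,56), I(d1,44), B(d5,38), F(d3,33), D(d8,22), H(d5,15)
A→slot 1; G→slot 2; C→slot 7; E→slot 3; I skipped; B→slot 5; F skipped; D→slot 8; H→slot 4.
Profit = 70 + 60 + 56 + 15 + 38 + 57 + 22 = 318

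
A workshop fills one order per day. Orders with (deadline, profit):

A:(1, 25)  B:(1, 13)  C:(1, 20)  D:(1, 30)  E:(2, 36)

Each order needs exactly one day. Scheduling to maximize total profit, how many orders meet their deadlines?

By profit: E(d2,36), D(d1,30), A(d1,25), C(d1,20), B(d1,13)
E→slot 2; D→slot 1; A skipped; C skipped; B skipped.
2 of 5 scheduled.

2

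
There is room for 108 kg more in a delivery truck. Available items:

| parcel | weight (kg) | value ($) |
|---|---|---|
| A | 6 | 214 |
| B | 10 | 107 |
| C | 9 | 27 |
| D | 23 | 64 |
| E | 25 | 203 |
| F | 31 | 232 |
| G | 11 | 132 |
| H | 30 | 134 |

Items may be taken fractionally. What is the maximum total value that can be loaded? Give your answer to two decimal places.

Ratios (sorted): A 35.67, G 12.00, B 10.70, E 8.12, F 7.48, H 4.47, C 3.00, D 2.78
take A (6 @ 214); take G (11 @ 132); take B (10 @ 107); take E (25 @ 203); take F (31 @ 232); take 25/30 of H → 111.67. Capacity used 108/108.
Total value = 999.67

999.67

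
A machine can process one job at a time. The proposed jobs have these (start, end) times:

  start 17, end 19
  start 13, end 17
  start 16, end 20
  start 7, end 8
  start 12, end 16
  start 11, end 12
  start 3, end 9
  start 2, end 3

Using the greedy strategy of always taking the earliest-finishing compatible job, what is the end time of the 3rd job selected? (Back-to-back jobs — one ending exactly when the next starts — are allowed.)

Sort by end time and greedily take each interval whose start is ≥ the last chosen end.
Sorted by end: (2,3)  (7,8)  (3,9)  (11,12)  (12,16)  (13,17)  (17,19)  (16,20)
take (2,3); take (7,8); skip (3,9); take (11,12); take (12,16); take (17,19).
Selected: (2,3) (7,8) (11,12) (12,16) (17,19)

12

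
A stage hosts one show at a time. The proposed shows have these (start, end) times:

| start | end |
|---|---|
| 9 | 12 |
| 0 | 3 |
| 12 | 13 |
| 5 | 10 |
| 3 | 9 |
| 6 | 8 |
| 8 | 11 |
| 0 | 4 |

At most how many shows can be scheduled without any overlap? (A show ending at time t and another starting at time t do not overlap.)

4

By end time: (0,3), (0,4), (6,8), (3,9), (5,10), (8,11), (9,12), (12,13).
Pick (0,3); next start ≥ 3 → (6,8); next start ≥ 8 → (8,11); next start ≥ 11 → (12,13).
Selected 4 shows.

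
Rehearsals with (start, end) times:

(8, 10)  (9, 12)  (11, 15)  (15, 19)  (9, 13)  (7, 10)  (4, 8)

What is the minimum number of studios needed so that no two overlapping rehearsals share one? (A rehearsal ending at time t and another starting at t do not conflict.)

4

Events (time:±→running): 4:+→1 7:+→2 8:-→1 8:+→2 9:+→3 9:+→4 … peak 4.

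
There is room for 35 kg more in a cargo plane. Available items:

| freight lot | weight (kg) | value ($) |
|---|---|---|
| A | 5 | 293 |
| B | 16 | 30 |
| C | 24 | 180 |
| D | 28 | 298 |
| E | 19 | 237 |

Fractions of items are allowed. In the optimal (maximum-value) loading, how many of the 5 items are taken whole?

2

Greedy by value/weight ratio, highest first.
Ratios (sorted): A 58.60, E 12.47, D 10.64, C 7.50, B 1.88
take A (5 @ 293); take E (19 @ 237); take 11/28 of D → 117.07. Capacity used 35/35.
2 item(s) taken whole; one partial (take 11/28 of D).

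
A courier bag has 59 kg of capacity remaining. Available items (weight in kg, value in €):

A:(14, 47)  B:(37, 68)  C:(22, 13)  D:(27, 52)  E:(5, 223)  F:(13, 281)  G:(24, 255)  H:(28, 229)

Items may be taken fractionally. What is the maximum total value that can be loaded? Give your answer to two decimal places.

898.04

Greedy by value/weight ratio, highest first.
Ratios (sorted): E 44.60, F 21.62, G 10.62, H 8.18, A 3.36, D 1.93, B 1.84, C 0.59
take E (5 @ 223); take F (13 @ 281); take G (24 @ 255); take 17/28 of H → 139.04. Capacity used 59/59.
Total value = 898.04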